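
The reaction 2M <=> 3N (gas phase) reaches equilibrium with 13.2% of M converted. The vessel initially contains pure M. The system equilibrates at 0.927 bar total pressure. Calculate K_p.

K_p = 0.00896 bar

Take 1 mol M as basis and let X be its fractional conversion, so ξ = 0.5X.
At extent ξ: n_M = 1 − X; n_N = 1.5X.
Summing: n_T = 1 + 0.5X.
At X = 0.132: n_M = 0.868, n_N = 0.198, n_T = 1.07.
p_i = (n_i/n_T)·P. K_p = p_N^3 / (p_M^2) = 0.00896 bar.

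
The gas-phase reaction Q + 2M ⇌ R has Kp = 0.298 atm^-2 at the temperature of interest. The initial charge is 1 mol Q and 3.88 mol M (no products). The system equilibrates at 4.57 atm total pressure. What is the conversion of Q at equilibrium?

X = 0.755

Basis: 1 mol Q initially; let X = conversion of Q. Extent ξ = X.
Moles: n_Q = 1 − X; n_M = 3.88 − 2X; n_R = X.
Total moles n_T = 4.88 − 2X.
y_i = n_i/n_T, p_i = y_i·P. Kp = p_R / (p_Q p_M^2).
This yields a degree-3 equation in X; solving on (0,1), X = 0.755.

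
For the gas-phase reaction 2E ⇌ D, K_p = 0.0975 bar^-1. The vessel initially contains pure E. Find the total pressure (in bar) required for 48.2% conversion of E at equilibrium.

Take 1 mol E as basis and let X be its fractional conversion, so ξ = 0.5X.
At extent ξ: n_E = 1 − X; n_D = 0.5X.
n_T = Σnᵢ = 1 − 0.5X.
K_p = p_D / (p_E^2) with p_i = (n_i/n_T)·P.
At X = 0.482: the mole-fraction product g(X) = Π y_i^ν_i = 0.6817. Since K_p = g(X)·P^{-1}, P = (g/K_p)^(1/1) = (0.6817/0.0975)^(1/1) = 6.99 bar.

P = 6.99 bar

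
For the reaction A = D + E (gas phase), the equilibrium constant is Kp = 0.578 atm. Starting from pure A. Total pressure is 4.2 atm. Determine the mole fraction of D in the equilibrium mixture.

Take 1 mol A as basis and let X be its fractional conversion, so ξ = X.
Moles: n_A = 1 − X; n_D = X; n_E = X.
n_T = Σnᵢ = 1 + X.
With p_i = (n_i/n_T)P, Kp = p_D p_E / (p_A).
Setting this equal to 0.578 atm and taking the physical root (0 < X < 1) gives X = 0.348.
Then n_D = 0.348, n_T = 1.35, so y_D = 0.258.

y_D = 0.258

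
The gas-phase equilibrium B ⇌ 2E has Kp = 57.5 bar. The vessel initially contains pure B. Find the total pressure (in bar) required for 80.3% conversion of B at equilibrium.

Let X = conversion of B (basis 1 mol B); extent of reaction ξ = X.
Moles: n_B = 1 − X; n_E = 2X.
Summing: n_T = 1 + X.
Kp = p_E^2 / (p_B) with p_i = (n_i/n_T)·P.
At X = 0.803: the mole-fraction product g(X) = Π y_i^ν_i = 7.262. Since Kp = g(X)·P^{1}, P = (Kp/g)^(1/1) = (57.5/7.262)^(1/1) = 7.92 bar.

P = 7.92 bar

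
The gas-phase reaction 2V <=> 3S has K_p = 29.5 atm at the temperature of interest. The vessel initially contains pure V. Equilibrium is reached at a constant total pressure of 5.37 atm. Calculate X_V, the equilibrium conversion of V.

X = 0.646

Basis: 1 mol V initially; let X = conversion of V. Extent ξ = 0.5X.
Mole table: n_V = 1 − X; n_S = 1.5X.
Summing: n_T = 1 + 0.5X.
With p_i = (n_i/n_T)P, K_p = p_S^3 / (p_V^2).
Setting this equal to 29.5 atm and taking the physical root (0 < X < 1) gives X = 0.646.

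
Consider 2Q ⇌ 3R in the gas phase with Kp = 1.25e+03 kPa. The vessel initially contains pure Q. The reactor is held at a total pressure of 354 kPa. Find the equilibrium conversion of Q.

X = 0.601

Take 1 mol Q as basis and let X be its fractional conversion, so ξ = 0.5X.
At extent ξ: n_Q = 1 − X; n_R = 1.5X.
n_T = Σnᵢ = 1 + 0.5X.
With p_i = (n_i/n_T)P, Kp = p_R^3 / (p_Q^2).
This yields a degree-3 equation in X; solving on (0,1), X = 0.601.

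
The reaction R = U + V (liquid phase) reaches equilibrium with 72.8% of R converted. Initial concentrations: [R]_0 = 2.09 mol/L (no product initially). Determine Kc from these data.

Let X = conversion of R.
Concentrations: [R] = 2.09 − 2.09X; [U] = 2.09X; [V] = 2.09X.
At X = 0.728: [R] = 0.568, [U] = 1.52, [V] = 1.52.
Kc = [U] [V] / ([R]) = 4.07 mol/L.

Kc = 4.07 mol/L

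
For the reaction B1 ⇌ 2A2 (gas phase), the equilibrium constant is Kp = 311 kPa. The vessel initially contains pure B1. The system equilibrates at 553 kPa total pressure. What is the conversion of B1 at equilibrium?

Basis: 1 mol B1 initially; let X = conversion of B1. Extent ξ = X.
At extent ξ: n_B1 = 1 − X; n_A2 = 2X.
Total moles n_T = 1 + X.
y_i = n_i/n_T, p_i = y_i·P. Kp = p_A2^2 / (p_B1).
Equating to 311 kPa and solving on 0 < X < 1: X = 0.351.

X = 0.351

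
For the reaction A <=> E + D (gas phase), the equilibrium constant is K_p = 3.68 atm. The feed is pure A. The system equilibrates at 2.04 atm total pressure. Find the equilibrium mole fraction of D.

y_D = 0.445

Take 1 mol A as basis and let X be its fractional conversion, so ξ = X.
Moles: n_A = 1 − X; n_E = X; n_D = X.
n_T = Σnᵢ = 1 + X.
With p_i = (n_i/n_T)P, K_p = p_E p_D / (p_A).
Setting this equal to 3.68 atm and taking the physical root (0 < X < 1) gives X = 0.802.
Then n_D = 0.802, n_T = 1.8, so y_D = 0.445.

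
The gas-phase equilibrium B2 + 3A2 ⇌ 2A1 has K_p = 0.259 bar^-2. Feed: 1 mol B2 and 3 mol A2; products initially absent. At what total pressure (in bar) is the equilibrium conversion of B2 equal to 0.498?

P = 4.49 bar

Let X = conversion of B2 (basis 1 mol B2); extent of reaction ξ = X.
At extent ξ: n_B2 = 1 − X; n_A2 = 3 − 3X; n_A1 = 2X.
Total moles n_T = 4 − 2X.
K_p = p_A1^2 / (p_B2 p_A2^3) with p_i = (n_i/n_T)·P.
At X = 0.498: the mole-fraction product g(X) = Π y_i^ν_i = 5.221. Since K_p = g(X)·P^{-2}, P = (g/K_p)^(1/2) = (5.221/0.259)^(1/2) = 4.49 bar.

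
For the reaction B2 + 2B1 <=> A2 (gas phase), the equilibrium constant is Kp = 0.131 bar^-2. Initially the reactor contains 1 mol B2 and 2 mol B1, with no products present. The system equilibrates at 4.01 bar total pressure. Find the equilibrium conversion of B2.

Let X = conversion of B2 (basis 1 mol B2); extent of reaction ξ = X.
Moles: n_B2 = 1 − X; n_B1 = 2 − 2X; n_A2 = X.
Summing: n_T = 3 − 2X.
y_i = n_i/n_T, p_i = y_i·P. Kp = p_A2 / (p_B2 p_B1^2).
Substituting and setting equal to 0.131 bar^-2 gives a polynomial in X; the root in (0,1) is X = 0.389.

X = 0.389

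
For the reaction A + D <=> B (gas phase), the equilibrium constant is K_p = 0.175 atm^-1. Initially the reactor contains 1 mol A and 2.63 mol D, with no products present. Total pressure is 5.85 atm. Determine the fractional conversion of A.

X = 0.414

Let X = conversion of A (basis 1 mol A); extent of reaction ξ = X.
At extent ξ: n_A = 1 − X; n_D = 2.63 − X; n_B = X.
Summing: n_T = 3.63 − X.
y_i = n_i/n_T, p_i = y_i·P. K_p = p_B / (p_A p_D).
Setting this equal to 0.175 atm^-1 and taking the physical root (0 < X < 1) gives X = 0.414.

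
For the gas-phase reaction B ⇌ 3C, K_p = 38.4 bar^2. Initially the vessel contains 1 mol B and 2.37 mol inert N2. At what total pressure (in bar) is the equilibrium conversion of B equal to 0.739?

P = 4.65 bar

Basis: 1 mol B initially; let X = conversion of B. Extent ξ = X.
At extent ξ: n_B = 1 − X; n_C = 3X; n_I = 2.37 (inert).
Summing: n_T = 3.37 + 2X.
K_p = p_C^3 / (p_B) with p_i = (n_i/n_T)·P.
At X = 0.739: the mole-fraction product g(X) = Π y_i^ν_i = 1.776. Since K_p = g(X)·P^{2}, P = (K_p/g)^(1/2) = (38.4/1.776)^(1/2) = 4.65 bar.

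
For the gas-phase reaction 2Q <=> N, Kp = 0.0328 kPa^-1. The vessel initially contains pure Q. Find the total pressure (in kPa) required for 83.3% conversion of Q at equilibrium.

P = 266 kPa

Let X = conversion of Q (basis 1 mol Q); extent of reaction ξ = 0.5X.
Species balance: n_Q = 1 − X; n_N = 0.5X.
n_T = Σnᵢ = 1 − 0.5X.
Kp = p_N / (p_Q^2) with p_i = (n_i/n_T)·P.
At X = 0.833: the mole-fraction product g(X) = Π y_i^ν_i = 8.714. Since Kp = g(X)·P^{-1}, P = (g/Kp)^(1/1) = (8.714/0.0328)^(1/1) = 266 kPa.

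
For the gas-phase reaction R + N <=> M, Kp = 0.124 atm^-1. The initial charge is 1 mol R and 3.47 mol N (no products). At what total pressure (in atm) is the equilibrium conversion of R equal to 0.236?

P = 3.26 atm

Take 1 mol R as basis and let X be its fractional conversion, so ξ = X.
At extent ξ: n_R = 1 − X; n_N = 3.47 − X; n_M = X.
n_T = Σnᵢ = 4.47 − X.
Kp = p_M / (p_R p_N) with p_i = (n_i/n_T)·P.
At X = 0.236: the mole-fraction product g(X) = Π y_i^ν_i = 0.4044. Since Kp = g(X)·P^{-1}, P = (g/Kp)^(1/1) = (0.4044/0.124)^(1/1) = 3.26 atm.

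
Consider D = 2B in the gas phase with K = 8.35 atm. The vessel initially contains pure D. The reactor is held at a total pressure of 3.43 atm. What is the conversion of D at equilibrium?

X = 0.615

Let X = conversion of D (basis 1 mol D); extent of reaction ξ = X.
At extent ξ: n_D = 1 − X; n_B = 2X.
Summing: n_T = 1 + X.
y_i = n_i/n_T, p_i = y_i·P. K = p_B^2 / (p_D).
This yields a degree-2 equation in X; solving on (0,1), X = 0.615.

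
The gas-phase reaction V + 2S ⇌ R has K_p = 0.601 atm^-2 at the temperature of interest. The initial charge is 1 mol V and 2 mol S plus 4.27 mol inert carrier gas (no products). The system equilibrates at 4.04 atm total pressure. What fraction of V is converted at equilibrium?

X = 0.301

Take 1 mol V as basis and let X be its fractional conversion, so ξ = X.
Mole table: n_V = 1 − X; n_S = 2 − 2X; n_R = X; n_I = 4.27 (inert).
Summing: n_T = 7.27 − 2X.
Mole fractions y_i = n_i/n_T; K_p = p_R / (p_V p_S^2) with p_i = y_i·P.
Substituting and setting equal to 0.601 atm^-2 gives a polynomial in X; the root in (0,1) is X = 0.301.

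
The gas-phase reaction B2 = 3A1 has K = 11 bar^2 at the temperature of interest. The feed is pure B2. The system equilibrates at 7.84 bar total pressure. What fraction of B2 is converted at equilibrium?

X = 0.221

Let X = conversion of B2 (basis 1 mol B2); extent of reaction ξ = X.
At extent ξ: n_B2 = 1 − X; n_A1 = 3X.
Summing: n_T = 1 + 2X.
y_i = n_i/n_T, p_i = y_i·P. K = p_A1^3 / (p_B2).
Equating to 11 bar^2 and solving on 0 < X < 1: X = 0.221.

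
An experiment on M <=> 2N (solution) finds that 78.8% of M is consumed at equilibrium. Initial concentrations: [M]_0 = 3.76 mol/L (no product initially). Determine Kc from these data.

Kc = 44.1 mol/L

Let X = conversion of M.
Concentrations: [M] = 3.76 − 3.76X; [N] = 7.52X.
At X = 0.788: [M] = 0.797, [N] = 5.93.
Kc = [N]^2 / ([M]) = 44.1 mol/L.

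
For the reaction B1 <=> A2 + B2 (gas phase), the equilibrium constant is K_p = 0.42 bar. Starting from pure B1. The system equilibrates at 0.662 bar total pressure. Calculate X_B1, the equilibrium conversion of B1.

X = 0.623

Basis: 1 mol B1 initially; let X = conversion of B1. Extent ξ = X.
Mole table: n_B1 = 1 − X; n_A2 = X; n_B2 = X.
Total moles n_T = 1 + X.
With p_i = (n_i/n_T)P, K_p = p_A2 p_B2 / (p_B1).
This yields a degree-2 equation in X; solving on (0,1), X = 0.623.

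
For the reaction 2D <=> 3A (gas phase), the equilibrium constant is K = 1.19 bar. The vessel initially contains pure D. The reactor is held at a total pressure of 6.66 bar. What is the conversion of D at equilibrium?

Let X = conversion of D (basis 1 mol D); extent of reaction ξ = 0.5X.
Mole table: n_D = 1 − X; n_A = 1.5X.
n_T = Σnᵢ = 1 + 0.5X.
Mole fractions y_i = n_i/n_T; K = p_A^3 / (p_D^2) with p_i = y_i·P.
Setting this equal to 1.19 bar and taking the physical root (0 < X < 1) gives X = 0.308.

X = 0.308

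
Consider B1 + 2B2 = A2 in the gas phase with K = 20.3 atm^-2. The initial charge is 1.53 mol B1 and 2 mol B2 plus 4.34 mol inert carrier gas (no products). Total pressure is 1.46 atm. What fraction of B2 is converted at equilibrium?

Basis: 2 mol B2 initially; let X = conversion of B2. Extent ξ = X.
At extent ξ: n_B1 = 1.53 − X; n_B2 = 2 − 2X; n_A2 = X; n_I = 4.34 (inert).
Summing: n_T = 7.87 − 2X.
Mole fractions y_i = n_i/n_T; K = p_A2 / (p_B1 p_B2^2) with p_i = y_i·P.
Setting this equal to 20.3 atm^-2 and taking the physical root (0 < X < 1) gives X = 0.595.

X = 0.595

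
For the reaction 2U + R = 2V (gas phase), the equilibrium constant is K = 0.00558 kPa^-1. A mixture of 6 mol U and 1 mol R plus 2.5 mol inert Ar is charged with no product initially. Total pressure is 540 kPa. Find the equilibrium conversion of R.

X = 0.715

Let X = conversion of R (basis 1 mol R); extent of reaction ξ = X.
Moles: n_U = 6 − 2X; n_R = 1 − X; n_V = 2X; n_I = 2.5 (inert).
Summing: n_T = 9.5 − X.
With p_i = (n_i/n_T)P, K = p_V^2 / (p_U^2 p_R).
This yields a degree-3 equation in X; solving on (0,1), X = 0.715.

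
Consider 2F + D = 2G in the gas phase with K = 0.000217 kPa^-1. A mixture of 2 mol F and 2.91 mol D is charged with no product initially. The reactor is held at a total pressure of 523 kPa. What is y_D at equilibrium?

y_D = 0.575

Basis: 2 mol F initially; let X = conversion of F. Extent ξ = X.
At extent ξ: n_F = 2 − 2X; n_D = 2.91 − X; n_G = 2X.
Total moles n_T = 4.91 − X.
y_i = n_i/n_T, p_i = y_i·P. K = p_G^2 / (p_F^2 p_D).
Substituting and setting equal to 0.000217 kPa^-1 gives a polynomial in X; the root in (0,1) is X = 0.203.
Then n_D = 2.71, n_T = 4.71, so y_D = 0.575.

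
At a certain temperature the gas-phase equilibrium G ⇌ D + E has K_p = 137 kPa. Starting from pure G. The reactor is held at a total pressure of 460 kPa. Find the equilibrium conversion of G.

Basis: 1 mol G initially; let X = conversion of G. Extent ξ = X.
Moles: n_G = 1 − X; n_D = X; n_E = X.
Summing: n_T = 1 + X.
Mole fractions y_i = n_i/n_T; K_p = p_D p_E / (p_G) with p_i = y_i·P.
Substituting and setting equal to 137 kPa gives a polynomial in X; the root in (0,1) is X = 0.479.

X = 0.479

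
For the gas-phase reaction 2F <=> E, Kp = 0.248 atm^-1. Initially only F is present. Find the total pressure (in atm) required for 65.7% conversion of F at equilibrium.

P = 7.56 atm

Take 1 mol F as basis and let X be its fractional conversion, so ξ = 0.5X.
Species balance: n_F = 1 − X; n_E = 0.5X.
Total moles n_T = 1 − 0.5X.
Kp = p_E / (p_F^2) with p_i = (n_i/n_T)·P.
At X = 0.657: the mole-fraction product g(X) = Π y_i^ν_i = 1.875. Since Kp = g(X)·P^{-1}, P = (g/Kp)^(1/1) = (1.875/0.248)^(1/1) = 7.56 atm.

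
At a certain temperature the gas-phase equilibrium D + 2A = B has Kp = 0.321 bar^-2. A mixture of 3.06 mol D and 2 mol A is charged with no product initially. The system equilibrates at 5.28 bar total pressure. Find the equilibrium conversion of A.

X = 0.671

Basis: 2 mol A initially; let X = conversion of A. Extent ξ = X.
Moles: n_D = 3.06 − X; n_A = 2 − 2X; n_B = X.
Summing: n_T = 5.06 − 2X.
Mole fractions y_i = n_i/n_T; Kp = p_B / (p_D p_A^2) with p_i = y_i·P.
Setting this equal to 0.321 bar^-2 and taking the physical root (0 < X < 1) gives X = 0.671.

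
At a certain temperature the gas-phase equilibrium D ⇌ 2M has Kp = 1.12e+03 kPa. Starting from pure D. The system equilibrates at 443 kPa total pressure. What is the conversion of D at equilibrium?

Let X = conversion of D (basis 1 mol D); extent of reaction ξ = X.
Mole table: n_D = 1 − X; n_M = 2X.
Total moles n_T = 1 + X.
y_i = n_i/n_T, p_i = y_i·P. Kp = p_M^2 / (p_D).
Equating to 1.12e+03 kPa and solving on 0 < X < 1: X = 0.622.

X = 0.622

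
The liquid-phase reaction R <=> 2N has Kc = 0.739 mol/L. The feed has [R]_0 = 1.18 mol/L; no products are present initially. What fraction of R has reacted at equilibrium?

Let X = conversion of R; extent ξ = 1.18·X mol/L.
Concentrations: [R] = 1.18 − 1.18X; [N] = 2.36X.
Kc = [N]^2 / ([R]).
Setting equal to 0.739 and solving for X on (0,1) gives X = 0.325.

X = 0.325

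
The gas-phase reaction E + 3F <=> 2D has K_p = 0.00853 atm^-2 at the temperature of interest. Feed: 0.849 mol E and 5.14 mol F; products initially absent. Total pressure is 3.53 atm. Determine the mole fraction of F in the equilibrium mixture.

Basis: 0.849 mol E initially; let X = conversion of E. Extent ξ = 0.849X.
Moles: n_E = 0.849 − 0.849X; n_F = 5.14 − 2.55X; n_D = 1.7X.
Total moles n_T = 5.99 − 1.7X.
y_i = n_i/n_T, p_i = y_i·P. K_p = p_D^2 / (p_E p_F^3).
Setting this equal to 0.00853 atm^-2 and taking the physical root (0 < X < 1) gives X = 0.260.
Then n_F = 4.48, n_T = 5.55, so y_F = 0.807.

y_F = 0.807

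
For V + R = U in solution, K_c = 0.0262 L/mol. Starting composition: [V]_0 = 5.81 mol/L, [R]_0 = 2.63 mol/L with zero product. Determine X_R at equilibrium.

X = 0.126

Let X = conversion of R; extent ξ = 2.63·X mol/L.
Concentrations: [V] = 5.81 − 2.63X; [R] = 2.63 − 2.63X; [U] = 2.63X.
K_c = [U] / ([V] [R]).
Setting equal to 0.0262 and solving for X on (0,1) gives X = 0.126.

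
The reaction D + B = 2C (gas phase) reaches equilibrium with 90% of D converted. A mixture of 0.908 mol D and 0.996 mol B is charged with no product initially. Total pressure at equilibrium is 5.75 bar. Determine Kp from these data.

Kp = 165

Let X = conversion of D (basis 0.908 mol D); extent of reaction ξ = 0.908X.
Species balance: n_D = 0.908 − 0.908X; n_B = 0.996 − 0.908X; n_C = 1.82X.
Since Δν = 0, n_T = 1.9 throughout.
At X = 0.9: n_D = 0.0908, n_B = 0.179, n_C = 1.63, n_T = 1.9.
p_i = (n_i/n_T)·P. Kp = p_C^2 / (p_D p_B) = 165.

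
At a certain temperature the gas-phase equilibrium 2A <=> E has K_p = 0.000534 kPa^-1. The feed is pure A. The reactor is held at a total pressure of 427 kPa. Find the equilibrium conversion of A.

Let X = conversion of A (basis 1 mol A); extent of reaction ξ = 0.5X.
Moles: n_A = 1 − X; n_E = 0.5X.
Summing: n_T = 1 − 0.5X.
y_i = n_i/n_T, p_i = y_i·P. K_p = p_E / (p_A^2).
This yields a degree-2 equation in X; solving on (0,1), X = 0.277.

X = 0.277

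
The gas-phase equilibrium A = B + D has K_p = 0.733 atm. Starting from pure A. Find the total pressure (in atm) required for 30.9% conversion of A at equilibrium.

Take 1 mol A as basis and let X be its fractional conversion, so ξ = X.
At extent ξ: n_A = 1 − X; n_B = X; n_D = X.
Summing: n_T = 1 + X.
K_p = p_B p_D / (p_A) with p_i = (n_i/n_T)·P.
At X = 0.309: the mole-fraction product g(X) = Π y_i^ν_i = 0.1056. Since K_p = g(X)·P^{1}, P = (K_p/g)^(1/1) = (0.733/0.1056)^(1/1) = 6.94 atm.

P = 6.94 atm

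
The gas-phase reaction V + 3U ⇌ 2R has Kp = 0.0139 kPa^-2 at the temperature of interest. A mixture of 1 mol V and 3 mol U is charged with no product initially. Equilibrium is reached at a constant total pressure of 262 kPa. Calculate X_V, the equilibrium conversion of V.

Basis: 1 mol V initially; let X = conversion of V. Extent ξ = X.
At extent ξ: n_V = 1 − X; n_U = 3 − 3X; n_R = 2X.
Summing: n_T = 4 − 2X.
With p_i = (n_i/n_T)P, Kp = p_R^2 / (p_V p_U^3).
Equating to 0.0139 kPa^-2 and solving on 0 < X < 1: X = 0.844.

X = 0.844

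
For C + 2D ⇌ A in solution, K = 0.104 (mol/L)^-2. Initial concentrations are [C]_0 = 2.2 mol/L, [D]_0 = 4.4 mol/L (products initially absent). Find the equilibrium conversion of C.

Let X = conversion of C; extent ξ = 2.2·X mol/L.
Concentrations: [C] = 2.2 − 2.2X; [D] = 4.4 − 4.4X; [A] = 2.2X.
K = [A] / ([C] [D]^2).
Equating to 0.104 (mol/L)^-2: the physical root is X = 0.411.

X = 0.411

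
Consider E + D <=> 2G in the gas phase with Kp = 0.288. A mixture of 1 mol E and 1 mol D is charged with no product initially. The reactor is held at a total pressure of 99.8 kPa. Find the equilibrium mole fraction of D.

Let X = conversion of E (basis 1 mol E); extent of reaction ξ = X.
Mole table: n_E = 1 − X; n_D = 1 − X; n_G = 2X.
n_T stays at 2 (no change in mole number).
Mole fractions y_i = n_i/n_T; Kp = p_G^2 / (p_E p_D) with p_i = y_i·P.
Substituting and setting equal to 0.288 gives a polynomial in X; the root in (0,1) is X = 0.212.
Then n_D = 0.788, n_T = 2, so y_D = 0.394.

y_D = 0.394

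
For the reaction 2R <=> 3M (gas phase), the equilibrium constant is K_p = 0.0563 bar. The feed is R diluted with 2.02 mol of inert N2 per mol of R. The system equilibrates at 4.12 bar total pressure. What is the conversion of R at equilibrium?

Take 1 mol R as basis and let X be its fractional conversion, so ξ = 0.5X.
Species balance: n_R = 1 − X; n_M = 1.5X; n_I = 2.02 (inert).
Total moles n_T = 3.02 + 0.5X.
With p_i = (n_i/n_T)P, K_p = p_M^3 / (p_R^2).
Equating to 0.0563 bar and solving on 0 < X < 1: X = 0.201.

X = 0.201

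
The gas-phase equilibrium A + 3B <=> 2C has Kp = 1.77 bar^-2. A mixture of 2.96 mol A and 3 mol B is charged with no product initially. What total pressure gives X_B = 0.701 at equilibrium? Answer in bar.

Let X = conversion of B (basis 3 mol B); extent of reaction ξ = X.
Species balance: n_A = 2.96 − X; n_B = 3 − 3X; n_C = 2X.
n_T = Σnᵢ = 5.96 − 2X.
Kp = p_C^2 / (p_A p_B^3) with p_i = (n_i/n_T)·P.
At X = 0.701: the mole-fraction product g(X) = Π y_i^ν_i = 25.05. Since Kp = g(X)·P^{-2}, P = (g/Kp)^(1/2) = (25.05/1.77)^(1/2) = 3.76 bar.

P = 3.76 bar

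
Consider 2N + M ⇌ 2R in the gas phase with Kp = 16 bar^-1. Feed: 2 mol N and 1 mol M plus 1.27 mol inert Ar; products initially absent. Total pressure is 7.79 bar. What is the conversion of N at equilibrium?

X = 0.749

Basis: 2 mol N initially; let X = conversion of N. Extent ξ = X.
Moles: n_N = 2 − 2X; n_M = 1 − X; n_R = 2X; n_I = 1.27 (inert).
Summing: n_T = 4.27 − X.
y_i = n_i/n_T, p_i = y_i·P. Kp = p_R^2 / (p_N^2 p_M).
Equating to 16 bar^-1 and solving on 0 < X < 1: X = 0.749.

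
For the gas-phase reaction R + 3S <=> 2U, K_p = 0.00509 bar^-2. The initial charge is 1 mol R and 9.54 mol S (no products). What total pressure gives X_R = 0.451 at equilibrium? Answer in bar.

P = 7.02 bar

Basis: 1 mol R initially; let X = conversion of R. Extent ξ = X.
Species balance: n_R = 1 − X; n_S = 9.54 − 3X; n_U = 2X.
Total moles n_T = 10.5 − 2X.
K_p = p_U^2 / (p_R p_S^3) with p_i = (n_i/n_T)·P.
At X = 0.451: the mole-fraction product g(X) = Π y_i^ν_i = 0.2509. Since K_p = g(X)·P^{-2}, P = (g/K_p)^(1/2) = (0.2509/0.00509)^(1/2) = 7.02 bar.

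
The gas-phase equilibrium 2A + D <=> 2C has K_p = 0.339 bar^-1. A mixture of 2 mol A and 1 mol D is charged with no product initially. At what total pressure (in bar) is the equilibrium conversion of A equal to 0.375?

Basis: 2 mol A initially; let X = conversion of A. Extent ξ = X.
Species balance: n_A = 2 − 2X; n_D = 1 − X; n_C = 2X.
n_T = Σnᵢ = 3 − X.
K_p = p_C^2 / (p_A^2 p_D) with p_i = (n_i/n_T)·P.
At X = 0.375: the mole-fraction product g(X) = Π y_i^ν_i = 1.512. Since K_p = g(X)·P^{-1}, P = (g/K_p)^(1/1) = (1.512/0.339)^(1/1) = 4.46 bar.

P = 4.46 bar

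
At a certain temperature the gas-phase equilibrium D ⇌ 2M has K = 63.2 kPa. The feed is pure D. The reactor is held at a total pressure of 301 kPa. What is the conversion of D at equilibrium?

X = 0.223

Take 1 mol D as basis and let X be its fractional conversion, so ξ = X.
At extent ξ: n_D = 1 − X; n_M = 2X.
n_T = Σnᵢ = 1 + X.
y_i = n_i/n_T, p_i = y_i·P. K = p_M^2 / (p_D).
Setting this equal to 63.2 kPa and taking the physical root (0 < X < 1) gives X = 0.223.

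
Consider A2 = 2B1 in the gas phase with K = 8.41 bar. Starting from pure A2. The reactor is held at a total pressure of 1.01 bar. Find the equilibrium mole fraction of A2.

Basis: 1 mol A2 initially; let X = conversion of A2. Extent ξ = X.
At extent ξ: n_A2 = 1 − X; n_B1 = 2X.
Summing: n_T = 1 + X.
Mole fractions y_i = n_i/n_T; K = p_B1^2 / (p_A2) with p_i = y_i·P.
Setting this equal to 8.41 bar and taking the physical root (0 < X < 1) gives X = 0.822.
Then n_A2 = 0.178, n_T = 1.82, so y_A2 = 0.098.

y_A2 = 0.098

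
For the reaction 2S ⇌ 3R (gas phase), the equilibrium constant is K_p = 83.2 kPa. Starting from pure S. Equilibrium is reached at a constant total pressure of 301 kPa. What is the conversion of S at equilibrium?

X = 0.345

Basis: 1 mol S initially; let X = conversion of S. Extent ξ = 0.5X.
At extent ξ: n_S = 1 − X; n_R = 1.5X.
n_T = Σnᵢ = 1 + 0.5X.
y_i = n_i/n_T, p_i = y_i·P. K_p = p_R^3 / (p_S^2).
Equating to 83.2 kPa and solving on 0 < X < 1: X = 0.345.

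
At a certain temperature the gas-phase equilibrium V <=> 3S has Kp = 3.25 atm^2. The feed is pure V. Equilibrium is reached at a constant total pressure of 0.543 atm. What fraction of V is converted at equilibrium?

Take 1 mol V as basis and let X be its fractional conversion, so ξ = X.
Species balance: n_V = 1 − X; n_S = 3X.
n_T = Σnᵢ = 1 + 2X.
Mole fractions y_i = n_i/n_T; Kp = p_S^3 / (p_V) with p_i = y_i·P.
Equating to 3.25 atm^2 and solving on 0 < X < 1: X = 0.810.

X = 0.810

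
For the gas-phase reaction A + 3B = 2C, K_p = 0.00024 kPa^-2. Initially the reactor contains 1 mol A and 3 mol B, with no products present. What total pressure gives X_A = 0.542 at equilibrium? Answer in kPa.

Basis: 1 mol A initially; let X = conversion of A. Extent ξ = X.
Mole table: n_A = 1 − X; n_B = 3 − 3X; n_C = 2X.
Total moles n_T = 4 − 2X.
K_p = p_C^2 / (p_A p_B^3) with p_i = (n_i/n_T)·P.
At X = 0.542: the mole-fraction product g(X) = Π y_i^ν_i = 8.41. Since K_p = g(X)·P^{-2}, P = (g/K_p)^(1/2) = (8.41/0.00024)^(1/2) = 187 kPa.

P = 187 kPa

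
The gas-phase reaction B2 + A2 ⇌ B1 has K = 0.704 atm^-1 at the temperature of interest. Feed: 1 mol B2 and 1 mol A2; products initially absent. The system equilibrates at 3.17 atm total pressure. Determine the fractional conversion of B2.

Let X = conversion of B2 (basis 1 mol B2); extent of reaction ξ = X.
Moles: n_B2 = 1 − X; n_A2 = 1 − X; n_B1 = X.
Summing: n_T = 2 − X.
Mole fractions y_i = n_i/n_T; K = p_B1 / (p_B2 p_A2) with p_i = y_i·P.
Setting this equal to 0.704 atm^-1 and taking the physical root (0 < X < 1) gives X = 0.444.

X = 0.444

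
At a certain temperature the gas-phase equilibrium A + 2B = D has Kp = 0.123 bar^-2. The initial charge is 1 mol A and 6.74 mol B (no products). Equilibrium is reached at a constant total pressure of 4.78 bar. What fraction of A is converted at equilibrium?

X = 0.667

Let X = conversion of A (basis 1 mol A); extent of reaction ξ = X.
Moles: n_A = 1 − X; n_B = 6.74 − 2X; n_D = X.
Summing: n_T = 7.74 − 2X.
Mole fractions y_i = n_i/n_T; Kp = p_D / (p_A p_B^2) with p_i = y_i·P.
Setting this equal to 0.123 bar^-2 and taking the physical root (0 < X < 1) gives X = 0.667.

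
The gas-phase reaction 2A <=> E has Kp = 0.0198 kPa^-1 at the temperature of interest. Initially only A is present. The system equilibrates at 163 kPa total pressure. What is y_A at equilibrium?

y_A = 0.423

Take 1 mol A as basis and let X be its fractional conversion, so ξ = 0.5X.
At extent ξ: n_A = 1 − X; n_E = 0.5X.
Total moles n_T = 1 − 0.5X.
Mole fractions y_i = n_i/n_T; Kp = p_E / (p_A^2) with p_i = y_i·P.
This yields a degree-2 equation in X; solving on (0,1), X = 0.732.
Then n_A = 0.268, n_T = 0.634, so y_A = 0.423.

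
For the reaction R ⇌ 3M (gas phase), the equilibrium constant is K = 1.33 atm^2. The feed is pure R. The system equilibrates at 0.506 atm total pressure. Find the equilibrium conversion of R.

X = 0.695

Let X = conversion of R (basis 1 mol R); extent of reaction ξ = X.
Moles: n_R = 1 − X; n_M = 3X.
Total moles n_T = 1 + 2X.
With p_i = (n_i/n_T)P, K = p_M^3 / (p_R).
This yields a degree-3 equation in X; solving on (0,1), X = 0.695.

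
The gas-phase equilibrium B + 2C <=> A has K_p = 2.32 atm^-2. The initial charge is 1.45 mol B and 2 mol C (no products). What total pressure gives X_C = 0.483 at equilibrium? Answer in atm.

Let X = conversion of C (basis 2 mol C); extent of reaction ξ = X.
Mole table: n_B = 1.45 − X; n_C = 2 − 2X; n_A = X.
n_T = Σnᵢ = 3.45 − 2X.
K_p = p_A / (p_B p_C^2) with p_i = (n_i/n_T)·P.
At X = 0.483: the mole-fraction product g(X) = Π y_i^ν_i = 2.883. Since K_p = g(X)·P^{-2}, P = (g/K_p)^(1/2) = (2.883/2.32)^(1/2) = 1.11 atm.

P = 1.11 atm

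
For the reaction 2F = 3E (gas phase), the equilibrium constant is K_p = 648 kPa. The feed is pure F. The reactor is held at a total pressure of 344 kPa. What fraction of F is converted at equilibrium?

X = 0.535

Let X = conversion of F (basis 1 mol F); extent of reaction ξ = 0.5X.
Mole table: n_F = 1 − X; n_E = 1.5X.
Summing: n_T = 1 + 0.5X.
Mole fractions y_i = n_i/n_T; K_p = p_E^3 / (p_F^2) with p_i = y_i·P.
Equating to 648 kPa and solving on 0 < X < 1: X = 0.535.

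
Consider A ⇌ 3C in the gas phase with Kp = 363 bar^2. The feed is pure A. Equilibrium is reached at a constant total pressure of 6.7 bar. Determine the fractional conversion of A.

X = 0.766

Basis: 1 mol A initially; let X = conversion of A. Extent ξ = X.
At extent ξ: n_A = 1 − X; n_C = 3X.
n_T = Σnᵢ = 1 + 2X.
Mole fractions y_i = n_i/n_T; Kp = p_C^3 / (p_A) with p_i = y_i·P.
Substituting and setting equal to 363 bar^2 gives a polynomial in X; the root in (0,1) is X = 0.766.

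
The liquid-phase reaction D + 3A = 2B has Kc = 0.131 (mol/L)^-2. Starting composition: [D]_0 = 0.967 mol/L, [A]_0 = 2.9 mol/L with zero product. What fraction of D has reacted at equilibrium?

X = 0.366

Let X = conversion of D; extent ξ = 0.967·X mol/L.
Concentrations: [D] = 0.967 − 0.967X; [A] = 2.9 − 2.9X; [B] = 1.93X.
Kc = [B]^2 / ([D] [A]^3).
This equals 0.131 at X = 0.366 (the root in 0 < X < 1).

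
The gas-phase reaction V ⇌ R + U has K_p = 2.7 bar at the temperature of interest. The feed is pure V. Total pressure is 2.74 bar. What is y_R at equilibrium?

y_R = 0.413

Basis: 1 mol V initially; let X = conversion of V. Extent ξ = X.
Mole table: n_V = 1 − X; n_R = X; n_U = X.
n_T = Σnᵢ = 1 + X.
y_i = n_i/n_T, p_i = y_i·P. K_p = p_R p_U / (p_V).
Substituting and setting equal to 2.7 bar gives a polynomial in X; the root in (0,1) is X = 0.705.
Then n_R = 0.705, n_T = 1.7, so y_R = 0.413.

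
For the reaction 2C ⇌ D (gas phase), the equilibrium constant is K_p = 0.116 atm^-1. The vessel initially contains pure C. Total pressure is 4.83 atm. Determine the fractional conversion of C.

X = 0.445

Take 1 mol C as basis and let X be its fractional conversion, so ξ = 0.5X.
Moles: n_C = 1 − X; n_D = 0.5X.
n_T = Σnᵢ = 1 − 0.5X.
Mole fractions y_i = n_i/n_T; K_p = p_D / (p_C^2) with p_i = y_i·P.
Equating to 0.116 atm^-1 and solving on 0 < X < 1: X = 0.445.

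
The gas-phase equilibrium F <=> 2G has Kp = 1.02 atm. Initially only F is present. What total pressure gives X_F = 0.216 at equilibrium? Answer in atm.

Let X = conversion of F (basis 1 mol F); extent of reaction ξ = X.
Mole table: n_F = 1 − X; n_G = 2X.
Summing: n_T = 1 + X.
Kp = p_G^2 / (p_F) with p_i = (n_i/n_T)·P.
At X = 0.216: the mole-fraction product g(X) = Π y_i^ν_i = 0.1958. Since Kp = g(X)·P^{1}, P = (Kp/g)^(1/1) = (1.02/0.1958)^(1/1) = 5.21 atm.

P = 5.21 atm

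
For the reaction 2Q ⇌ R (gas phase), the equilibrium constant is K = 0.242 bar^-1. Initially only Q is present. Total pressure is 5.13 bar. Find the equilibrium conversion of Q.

Take 1 mol Q as basis and let X be its fractional conversion, so ξ = 0.5X.
At extent ξ: n_Q = 1 − X; n_R = 0.5X.
Total moles n_T = 1 − 0.5X.
y_i = n_i/n_T, p_i = y_i·P. K = p_R / (p_Q^2).
Substituting and setting equal to 0.242 bar^-1 gives a polynomial in X; the root in (0,1) is X = 0.591.

X = 0.591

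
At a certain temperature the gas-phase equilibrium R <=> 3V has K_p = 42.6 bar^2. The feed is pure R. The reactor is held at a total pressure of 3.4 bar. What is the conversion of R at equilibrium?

X = 0.635

Let X = conversion of R (basis 1 mol R); extent of reaction ξ = X.
At extent ξ: n_R = 1 − X; n_V = 3X.
Summing: n_T = 1 + 2X.
y_i = n_i/n_T, p_i = y_i·P. K_p = p_V^3 / (p_R).
This yields a degree-3 equation in X; solving on (0,1), X = 0.635.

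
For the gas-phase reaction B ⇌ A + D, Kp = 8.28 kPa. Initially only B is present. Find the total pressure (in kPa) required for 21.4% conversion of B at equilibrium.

P = 173 kPa

Take 1 mol B as basis and let X be its fractional conversion, so ξ = X.
Moles: n_B = 1 − X; n_A = X; n_D = X.
Summing: n_T = 1 + X.
Kp = p_A p_D / (p_B) with p_i = (n_i/n_T)·P.
At X = 0.214: the mole-fraction product g(X) = Π y_i^ν_i = 0.04799. Since Kp = g(X)·P^{1}, P = (Kp/g)^(1/1) = (8.28/0.04799)^(1/1) = 173 kPa.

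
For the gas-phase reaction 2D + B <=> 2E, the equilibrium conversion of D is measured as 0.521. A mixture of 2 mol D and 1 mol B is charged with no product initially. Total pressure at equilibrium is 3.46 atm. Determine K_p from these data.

K_p = 1.77 atm^-1

Basis: 2 mol D initially; let X = conversion of D. Extent ξ = X.
Species balance: n_D = 2 − 2X; n_B = 1 − X; n_E = 2X.
n_T = Σnᵢ = 3 − X.
At X = 0.521: n_D = 0.958, n_B = 0.479, n_E = 1.04, n_T = 2.48.
p_i = (n_i/n_T)·P. K_p = p_E^2 / (p_D^2 p_B) = 1.77 atm^-1.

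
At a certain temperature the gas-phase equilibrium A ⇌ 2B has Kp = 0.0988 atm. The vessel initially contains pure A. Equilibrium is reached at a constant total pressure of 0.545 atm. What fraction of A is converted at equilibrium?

Let X = conversion of A (basis 1 mol A); extent of reaction ξ = X.
Species balance: n_A = 1 − X; n_B = 2X.
Summing: n_T = 1 + X.
Mole fractions y_i = n_i/n_T; Kp = p_B^2 / (p_A) with p_i = y_i·P.
Substituting and setting equal to 0.0988 atm gives a polynomial in X; the root in (0,1) is X = 0.208.

X = 0.208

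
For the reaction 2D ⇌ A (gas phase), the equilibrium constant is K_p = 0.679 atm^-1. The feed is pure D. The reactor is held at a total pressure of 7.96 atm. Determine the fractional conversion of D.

Take 1 mol D as basis and let X be its fractional conversion, so ξ = 0.5X.
Mole table: n_D = 1 − X; n_A = 0.5X.
Summing: n_T = 1 − 0.5X.
With p_i = (n_i/n_T)P, K_p = p_A / (p_D^2).
Setting this equal to 0.679 atm^-1 and taking the physical root (0 < X < 1) gives X = 0.790.

X = 0.790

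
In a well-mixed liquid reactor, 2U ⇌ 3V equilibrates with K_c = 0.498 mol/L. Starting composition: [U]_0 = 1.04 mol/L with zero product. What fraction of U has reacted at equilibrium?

X = 0.379

Let X = conversion of U; extent ξ = 1.04X/2 mol/L.
Concentrations: [U] = 1.04 − 1.04X; [V] = 1.56X.
K_c = [V]^3 / ([U]^2).
Solving K_c = 0.498 for X ∈ (0,1): X = 0.379.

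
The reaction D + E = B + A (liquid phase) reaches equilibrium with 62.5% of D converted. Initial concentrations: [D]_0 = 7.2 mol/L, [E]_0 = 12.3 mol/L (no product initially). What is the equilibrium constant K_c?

Let X = conversion of D.
Concentrations: [D] = 7.2 − 7.2X; [E] = 12.3 − 7.2X; [B] = 7.2X; [A] = 7.2X.
At X = 0.625: [D] = 2.7, [E] = 7.8, [B] = 4.5, [A] = 4.5.
K_c = [B] [A] / ([D] [E]) = 0.962.

K_c = 0.962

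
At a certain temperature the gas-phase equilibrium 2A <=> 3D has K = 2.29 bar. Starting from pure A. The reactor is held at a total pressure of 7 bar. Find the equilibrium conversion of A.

Let X = conversion of A (basis 1 mol A); extent of reaction ξ = 0.5X.
Mole table: n_A = 1 − X; n_D = 1.5X.
Summing: n_T = 1 + 0.5X.
Mole fractions y_i = n_i/n_T; K = p_D^3 / (p_A^2) with p_i = y_i·P.
Substituting and setting equal to 2.29 bar gives a polynomial in X; the root in (0,1) is X = 0.360.

X = 0.360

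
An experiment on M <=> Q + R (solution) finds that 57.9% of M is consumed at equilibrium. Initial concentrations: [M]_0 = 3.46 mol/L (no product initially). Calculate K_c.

K_c = 2.76 mol/L

Let X = conversion of M.
Concentrations: [M] = 3.46 − 3.46X; [Q] = 3.46X; [R] = 3.46X.
At X = 0.579: [M] = 1.46, [Q] = 2, [R] = 2.
K_c = [Q] [R] / ([M]) = 2.76 mol/L.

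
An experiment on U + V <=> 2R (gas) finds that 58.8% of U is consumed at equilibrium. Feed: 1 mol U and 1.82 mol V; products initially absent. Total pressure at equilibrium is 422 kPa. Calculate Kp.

Kp = 2.72

Basis: 1 mol U initially; let X = conversion of U. Extent ξ = X.
Species balance: n_U = 1 − X; n_V = 1.82 − X; n_R = 2X.
n_T stays at 2.82 (no change in mole number).
At X = 0.588: n_U = 0.412, n_V = 1.23, n_R = 1.18, n_T = 2.82.
p_i = (n_i/n_T)·P. Kp = p_R^2 / (p_U p_V) = 2.72.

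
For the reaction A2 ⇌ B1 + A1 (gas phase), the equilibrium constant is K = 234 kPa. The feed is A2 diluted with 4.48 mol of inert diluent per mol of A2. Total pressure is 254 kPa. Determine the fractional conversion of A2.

Take 1 mol A2 as basis and let X be its fractional conversion, so ξ = X.
Mole table: n_A2 = 1 − X; n_B1 = X; n_A1 = X; n_I = 4.48 (inert).
n_T = Σnᵢ = 5.48 + X.
With p_i = (n_i/n_T)P, K = p_B1 p_A1 / (p_A2).
Setting this equal to 234 kPa and taking the physical root (0 < X < 1) gives X = 0.870.

X = 0.870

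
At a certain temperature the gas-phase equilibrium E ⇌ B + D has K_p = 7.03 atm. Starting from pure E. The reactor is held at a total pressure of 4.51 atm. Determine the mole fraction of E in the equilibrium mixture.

y_E = 0.123

Let X = conversion of E (basis 1 mol E); extent of reaction ξ = X.
Species balance: n_E = 1 − X; n_B = X; n_D = X.
n_T = Σnᵢ = 1 + X.
Mole fractions y_i = n_i/n_T; K_p = p_B p_D / (p_E) with p_i = y_i·P.
Setting this equal to 7.03 atm and taking the physical root (0 < X < 1) gives X = 0.781.
Then n_E = 0.219, n_T = 1.78, so y_E = 0.123.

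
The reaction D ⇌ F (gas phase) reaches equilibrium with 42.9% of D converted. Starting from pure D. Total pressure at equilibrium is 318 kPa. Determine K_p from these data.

K_p = 0.751

Take 1 mol D as basis and let X be its fractional conversion, so ξ = X.
Species balance: n_D = 1 − X; n_F = X.
Total moles n_T = 1 (Δν = 0, constant).
At X = 0.429: n_D = 0.571, n_F = 0.429, n_T = 1.
p_i = (n_i/n_T)·P. K_p = p_F / (p_D) = 0.751.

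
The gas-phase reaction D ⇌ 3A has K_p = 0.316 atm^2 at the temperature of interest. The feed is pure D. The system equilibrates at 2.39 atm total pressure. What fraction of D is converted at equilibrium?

X = 0.143

Take 1 mol D as basis and let X be its fractional conversion, so ξ = X.
Mole table: n_D = 1 − X; n_A = 3X.
n_T = Σnᵢ = 1 + 2X.
With p_i = (n_i/n_T)P, K_p = p_A^3 / (p_D).
This yields a degree-3 equation in X; solving on (0,1), X = 0.143.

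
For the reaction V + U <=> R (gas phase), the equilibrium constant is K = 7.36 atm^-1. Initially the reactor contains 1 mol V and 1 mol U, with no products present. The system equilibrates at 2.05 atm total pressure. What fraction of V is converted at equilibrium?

Let X = conversion of V (basis 1 mol V); extent of reaction ξ = X.
Moles: n_V = 1 − X; n_U = 1 − X; n_R = X.
Total moles n_T = 2 − X.
Mole fractions y_i = n_i/n_T; K = p_R / (p_V p_U) with p_i = y_i·P.
Substituting and setting equal to 7.36 atm^-1 gives a polynomial in X; the root in (0,1) is X = 0.751.

X = 0.751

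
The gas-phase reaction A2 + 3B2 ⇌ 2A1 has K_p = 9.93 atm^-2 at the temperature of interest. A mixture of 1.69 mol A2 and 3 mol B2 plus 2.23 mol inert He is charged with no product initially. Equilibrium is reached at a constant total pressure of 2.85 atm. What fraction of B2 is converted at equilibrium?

Take 3 mol B2 as basis and let X be its fractional conversion, so ξ = X.
Species balance: n_A2 = 1.69 − X; n_B2 = 3 − 3X; n_A1 = 2X; n_I = 2.23 (inert).
n_T = Σnᵢ = 6.92 − 2X.
Mole fractions y_i = n_i/n_T; K_p = p_A1^2 / (p_A2 p_B2^3) with p_i = y_i·P.
Substituting and setting equal to 9.93 atm^-2 gives a polynomial in X; the root in (0,1) is X = 0.698.

X = 0.698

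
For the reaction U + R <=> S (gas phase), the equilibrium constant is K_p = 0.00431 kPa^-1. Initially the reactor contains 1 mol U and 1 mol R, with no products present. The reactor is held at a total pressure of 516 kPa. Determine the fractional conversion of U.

Let X = conversion of U (basis 1 mol U); extent of reaction ξ = X.
At extent ξ: n_U = 1 − X; n_R = 1 − X; n_S = X.
n_T = Σnᵢ = 2 − X.
With p_i = (n_i/n_T)P, K_p = p_S / (p_U p_R).
This yields a degree-2 equation in X; solving on (0,1), X = 0.443.

X = 0.443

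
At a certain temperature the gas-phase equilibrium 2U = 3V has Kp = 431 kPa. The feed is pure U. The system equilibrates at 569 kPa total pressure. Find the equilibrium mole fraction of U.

Let X = conversion of U (basis 1 mol U); extent of reaction ξ = 0.5X.
Species balance: n_U = 1 − X; n_V = 1.5X.
Total moles n_T = 1 + 0.5X.
With p_i = (n_i/n_T)P, Kp = p_V^3 / (p_U^2).
Equating to 431 kPa and solving on 0 < X < 1: X = 0.441.
Then n_U = 0.559, n_T = 1.22, so y_U = 0.458.

y_U = 0.458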